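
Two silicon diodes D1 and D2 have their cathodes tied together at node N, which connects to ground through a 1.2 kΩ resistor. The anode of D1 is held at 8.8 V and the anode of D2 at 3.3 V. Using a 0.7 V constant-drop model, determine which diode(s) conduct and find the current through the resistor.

Only D1 conducts; I_R ≈ 6.8 mA

Assume both conduct. Then node N would need to be at both 8.8−0.7 = 8.1 V and 3.3−0.7 = 2.6 V, which is impossible.
Assume only D1 conducts: V_N = 8.8 − 0.7 = 8.1 V, so I_R = 8.1/1.2 = 6.75 mA.
Check D2: its anode-to-cathode voltage is 3.3 − 8.1 = -4.8 V < 0.7 V, so it is off. The assumption is consistent.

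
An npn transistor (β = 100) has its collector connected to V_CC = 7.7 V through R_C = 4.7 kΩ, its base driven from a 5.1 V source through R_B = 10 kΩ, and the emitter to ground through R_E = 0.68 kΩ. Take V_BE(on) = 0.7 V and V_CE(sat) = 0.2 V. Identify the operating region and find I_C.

Assume active: I_B = (5.1 − 0.7)/(10 + 101×0.68) = 0.0559 mA, I_C = β·I_B = 5.59 mA.
Then V_CE = 7.7 − 5.59×4.7 − 5.65×0.68 = -22.4 V < 0.2 V — the active assumption fails.
Re-solve with V_CE = 0.2 V. KCL at the emitter: V_E/R_E = (V_BB−0.7−V_E)/R_B + (V_CC−0.2−V_E)/R_C, giving V_E = 1.14 V.
I_C = (V_CC − 0.2 − V_E)/R_C = (7.5 − 1.14)/4.7 = 1.35 mA.
Check: I_B = (4.4 − 1.14)/10 = 0.326 mA, and β·I_B = 32.6 mA > I_C, confirming saturation.

saturation; I_C ≈ 1.4 mA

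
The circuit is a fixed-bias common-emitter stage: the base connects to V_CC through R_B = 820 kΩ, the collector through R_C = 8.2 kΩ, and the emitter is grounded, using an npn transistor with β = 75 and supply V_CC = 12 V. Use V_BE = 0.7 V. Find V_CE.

Base loop: V_CC = I_B·R_B + V_BE, so I_B = (12 − 0.7)/820 kΩ = 0.0138 mA.
In the active region I_C = β·I_B = 75 × 0.0138 = 1.03 mA.
Collector loop: V_CE = V_CC − I_C·R_C = 12 − 1.03×8.2 = 3.53 V.
Since V_CE = 3.53 V > V_CE(sat) ≈ 0.2 V, the transistor is in the active region as assumed.

V_CE ≈ 3.5 V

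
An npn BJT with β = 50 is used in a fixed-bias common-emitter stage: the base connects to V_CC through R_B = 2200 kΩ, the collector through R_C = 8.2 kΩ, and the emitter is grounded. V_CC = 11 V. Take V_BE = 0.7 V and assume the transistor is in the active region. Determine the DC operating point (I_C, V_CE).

Base loop: V_CC = I_B·R_B + V_BE, so I_B = (11 − 0.7)/2200 kΩ = 0.00468 mA.
In the active region I_C = β·I_B = 50 × 0.00468 = 0.234 mA.
Collector loop: V_CE = V_CC − I_C·R_C = 11 − 0.234×8.2 = 9.08 V.
Since V_CE = 9.08 V > V_CE(sat) ≈ 0.2 V, the transistor is in the active region as assumed.

I_C ≈ 0.23 mA, V_CE ≈ 9.1 V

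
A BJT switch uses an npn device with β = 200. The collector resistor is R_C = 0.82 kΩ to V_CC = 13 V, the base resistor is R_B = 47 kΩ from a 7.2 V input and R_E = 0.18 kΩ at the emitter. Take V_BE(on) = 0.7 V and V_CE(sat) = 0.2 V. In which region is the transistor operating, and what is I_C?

saturation; I_C ≈ 13 mA

Assume active: I_B = (7.2 − 0.7)/(47 + 201×0.18) = 0.0781 mA, I_C = β·I_B = 15.6 mA.
Then V_CE = 13 − 15.6×0.82 − 15.7×0.18 = -2.64 V < 0.2 V — the active assumption fails.
Re-solve with V_CE = 0.2 V. KCL at the emitter: V_E/R_E = (V_BB−0.7−V_E)/R_B + (V_CC−0.2−V_E)/R_C, giving V_E = 2.32 V.
I_C = (V_CC − 0.2 − V_E)/R_C = (12.8 − 2.32)/0.82 = 12.8 mA.
Check: I_B = (6.5 − 2.32)/47 = 0.089 mA, and β·I_B = 17.8 mA > I_C, confirming saturation.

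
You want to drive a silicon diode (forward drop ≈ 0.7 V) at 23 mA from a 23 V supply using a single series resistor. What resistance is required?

R ≈ 0.97 kΩ

The resistor drops V_S − V_D = 23 − 0.7 = 22.3 V at 23 mA.
R = 22.3 V / 23 mA = 0.97 kΩ.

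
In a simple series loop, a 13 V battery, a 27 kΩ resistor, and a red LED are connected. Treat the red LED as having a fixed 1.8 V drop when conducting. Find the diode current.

KVL around the loop: 13 = V_D + I·R = 1.8 + I × 27 kΩ.
So I = (13 − 1.8) / 27 kΩ = 11.2 / 27 = 0.415 mA.

I ≈ 0.41 mA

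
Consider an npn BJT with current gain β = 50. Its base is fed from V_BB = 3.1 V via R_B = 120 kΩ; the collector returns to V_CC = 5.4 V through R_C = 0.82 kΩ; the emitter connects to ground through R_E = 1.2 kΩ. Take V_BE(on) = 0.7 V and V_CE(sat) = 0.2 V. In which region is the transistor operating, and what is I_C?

Assume active. Base-emitter loop: I_B = (V_BB − V_BE)/(R_B + (β+1)R_E) = (3.1 − 0.7)/(120 + 51×1.2) = 0.0132 mA.
I_C = β·I_B = 50×0.0132 = 0.662 mA.
V_CE = V_CC − I_C·R_C − I_E·R_E = 5.4 − 0.662×0.82 − 0.675×1.2 = 4.05 V > V_CE(sat), so the active-region assumption holds.

active; I_C ≈ 0.66 mA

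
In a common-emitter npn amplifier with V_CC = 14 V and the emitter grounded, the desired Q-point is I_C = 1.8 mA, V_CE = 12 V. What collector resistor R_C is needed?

R_C ≈ 1.1 kΩ

Collector loop: V_CC = I_C·R_C + V_CE.
R_C = (V_CC − V_CE)/I_C = (14 − 12)/1.8 = 1.11 kΩ.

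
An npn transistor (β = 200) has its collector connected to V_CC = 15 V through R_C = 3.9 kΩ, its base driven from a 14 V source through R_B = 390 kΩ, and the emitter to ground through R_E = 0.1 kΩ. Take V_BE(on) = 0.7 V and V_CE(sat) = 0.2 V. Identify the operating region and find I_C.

saturation; I_C ≈ 3.7 mA

Assume active: I_B = (14 − 0.7)/(390 + 201×0.1) = 0.0324 mA, I_C = β·I_B = 6.49 mA.
Then V_CE = 15 − 6.49×3.9 − 6.52×0.1 = -10.9 V < 0.2 V — the active assumption fails.
Re-solve with V_CE = 0.2 V. KCL at the emitter: V_E/R_E = (V_BB−0.7−V_E)/R_B + (V_CC−0.2−V_E)/R_C, giving V_E = 0.373 V.
I_C = (V_CC − 0.2 − V_E)/R_C = (14.8 − 0.373)/3.9 = 3.7 mA.
Check: I_B = (13.3 − 0.373)/390 = 0.0331 mA, and β·I_B = 6.63 mA > I_C, confirming saturation.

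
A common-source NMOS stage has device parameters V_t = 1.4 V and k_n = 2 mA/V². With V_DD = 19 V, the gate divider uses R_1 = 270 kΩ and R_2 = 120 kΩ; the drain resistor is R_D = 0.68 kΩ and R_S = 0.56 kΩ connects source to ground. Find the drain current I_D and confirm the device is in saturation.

I_D ≈ 4.3 mA

V_G = V_DD·R_2/(R_1+R_2) = 19×120/390 = 5.85 V.
Assume saturation: I_D = (k_n/2)(V_GS − V_t)² with V_GS = V_G − I_D·R_S = 5.85 − 0.56·I_D.
Substituting gives 0.314·I_D² − 5.98·I_D + 19.8 = 0, with roots I_D = 4.26 or 14.8 mA.
The root I_D = 14.8 mA gives V_GS = -2.45 V ≤ V_t, so take I_D = 4.26 mA.
Then V_GS = 3.46 V and V_DS = V_DD − I_D(R_D+R_S) = 19 − 4.26×1.24 = 13.7 V.
Saturation requires V_DS ≥ V_GS − V_t = 2.06 V; 13.7 ≥ 2.06 ✓.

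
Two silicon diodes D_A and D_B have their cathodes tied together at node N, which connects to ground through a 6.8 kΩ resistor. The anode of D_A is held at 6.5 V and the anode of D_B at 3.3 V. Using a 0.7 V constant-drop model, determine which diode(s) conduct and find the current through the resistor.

Only D_A conducts; I_R ≈ 0.85 mA

Assume both conduct. Then node N would need to be at both 6.5−0.7 = 5.8 V and 3.3−0.7 = 2.6 V, which is impossible.
Assume only D_A conducts: V_N = 6.5 − 0.7 = 5.8 V, so I_R = 5.8/6.8 = 0.853 mA.
Check D_B: its anode-to-cathode voltage is 3.3 − 5.8 = -2.5 V < 0.7 V, so it is off. The assumption is consistent.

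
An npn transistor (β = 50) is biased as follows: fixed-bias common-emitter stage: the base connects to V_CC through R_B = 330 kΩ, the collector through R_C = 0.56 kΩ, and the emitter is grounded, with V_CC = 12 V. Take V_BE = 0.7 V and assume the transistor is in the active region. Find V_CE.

V_CE ≈ 11 V

Base loop: V_CC = I_B·R_B + V_BE, so I_B = (12 − 0.7)/330 kΩ = 0.0342 mA.
In the active region I_C = β·I_B = 50 × 0.0342 = 1.71 mA.
Collector loop: V_CE = V_CC − I_C·R_C = 12 − 1.71×0.56 = 11 V.
Since V_CE = 11 V > V_CE(sat) ≈ 0.2 V, the transistor is in the active region as assumed.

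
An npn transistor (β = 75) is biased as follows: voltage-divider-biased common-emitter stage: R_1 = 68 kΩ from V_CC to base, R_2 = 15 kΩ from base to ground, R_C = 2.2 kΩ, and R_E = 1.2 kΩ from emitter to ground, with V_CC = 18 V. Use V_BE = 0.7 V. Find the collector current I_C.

I_C ≈ 1.9 mA

Thevenize the base divider: V_Th = V_CC·R_2/(R_1+R_2) = 18×15/83 = 3.25 V, R_Th = R_1‖R_2 = 12.3 kΩ.
Base-emitter loop: V_Th = I_B·R_Th + V_BE + (β+1)I_B·R_E, so I_B = (3.25 − 0.7) / (12.3 + 76×1.2) = 0.0247 mA.
I_C = β·I_B = 75×0.0247 = 1.85 mA, and I_E = (β+1)I_B = 1.87 mA.
V_CE = V_CC − I_C·R_C − I_E·R_E = 18 − 1.85×2.2 − 1.87×1.2 = 11.7 V.
V_CE = 11.7 V > 0.2 V confirms active-region operation.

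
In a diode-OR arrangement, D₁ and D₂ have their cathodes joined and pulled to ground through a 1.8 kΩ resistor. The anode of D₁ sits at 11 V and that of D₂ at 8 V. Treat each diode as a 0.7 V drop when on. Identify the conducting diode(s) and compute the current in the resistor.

Only D₁ conducts; I_R ≈ 5.7 mA

Assume both conduct. Then node N would need to be at both 11−0.7 = 10.3 V and 8−0.7 = 7.3 V, which is impossible.
Assume only D₁ conducts: V_N = 11 − 0.7 = 10.3 V, so I_R = 10.3/1.8 = 5.72 mA.
Check D₂: its anode-to-cathode voltage is 8 − 10.3 = -2.3 V < 0.7 V, so it is off. The assumption is consistent.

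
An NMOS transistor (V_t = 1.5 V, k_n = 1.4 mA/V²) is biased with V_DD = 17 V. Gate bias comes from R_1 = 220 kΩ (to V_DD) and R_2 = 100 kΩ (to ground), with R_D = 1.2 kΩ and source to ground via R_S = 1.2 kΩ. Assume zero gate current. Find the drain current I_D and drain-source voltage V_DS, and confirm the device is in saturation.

I_D ≈ 1.8 mA, V_DS ≈ 13 V

V_G = V_DD·R_2/(R_1+R_2) = 17×100/320 = 5.31 V.
Assume saturation: I_D = (k_n/2)(V_GS − V_t)² with V_GS = V_G − I_D·R_S = 5.31 − 1.2·I_D.
Substituting gives 1.01·I_D² − 7.4·I_D + 10.2 = 0, with roots I_D = 1.83 or 5.52 mA.
The root I_D = 5.52 mA gives V_GS = -1.31 V ≤ V_t, so take I_D = 1.83 mA.
Then V_GS = 3.12 V and V_DS = V_DD − I_D(R_D+R_S) = 17 − 1.83×2.4 = 12.6 V.
Saturation requires V_DS ≥ V_GS − V_t = 1.62 V; 12.6 ≥ 1.62 ✓.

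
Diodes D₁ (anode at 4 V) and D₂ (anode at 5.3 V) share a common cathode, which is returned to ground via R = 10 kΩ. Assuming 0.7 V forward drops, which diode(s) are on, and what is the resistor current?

Only D₂ conducts; I_R ≈ 0.46 mA

Assume both conduct. Then node N would need to be at both 4−0.7 = 3.3 V and 5.3−0.7 = 4.6 V, which is impossible.
Assume only D₂ conducts: V_N = 5.3 − 0.7 = 4.6 V, so I_R = 4.6/10 = 0.46 mA.
Check D₁: its anode-to-cathode voltage is 4 − 4.6 = -0.6 V < 0.7 V, so it is off. The assumption is consistent.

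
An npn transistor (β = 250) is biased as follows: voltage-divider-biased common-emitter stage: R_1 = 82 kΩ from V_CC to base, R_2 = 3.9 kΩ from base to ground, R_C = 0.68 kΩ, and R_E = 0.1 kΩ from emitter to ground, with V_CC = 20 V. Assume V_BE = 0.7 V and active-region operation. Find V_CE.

Thevenize the base divider: V_Th = V_CC·R_2/(R_1+R_2) = 20×3.9/85.9 = 0.908 V, R_Th = R_1‖R_2 = 3.72 kΩ.
Base-emitter loop: V_Th = I_B·R_Th + V_BE + (β+1)I_B·R_E, so I_B = (0.908 − 0.7) / (3.72 + 251×0.1) = 0.00722 mA.
I_C = β·I_B = 250×0.00722 = 1.8 mA, and I_E = (β+1)I_B = 1.81 mA.
V_CE = V_CC − I_C·R_C − I_E·R_E = 20 − 1.8×0.68 − 1.81×0.1 = 18.6 V.
V_CE = 18.6 V > 0.2 V confirms active-region operation.

V_CE ≈ 19 V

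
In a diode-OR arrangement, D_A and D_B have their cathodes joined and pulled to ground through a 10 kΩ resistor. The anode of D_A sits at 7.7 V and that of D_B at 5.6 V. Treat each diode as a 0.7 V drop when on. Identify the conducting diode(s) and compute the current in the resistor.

Only D_A conducts; I_R ≈ 0.7 mA

Assume both conduct. Then node N would need to be at both 7.7−0.7 = 7 V and 5.6−0.7 = 4.9 V, which is impossible.
Assume only D_A conducts: V_N = 7.7 − 0.7 = 7 V, so I_R = 7/10 = 0.7 mA.
Check D_B: its anode-to-cathode voltage is 5.6 − 7 = -1.4 V < 0.7 V, so it is off. The assumption is consistent.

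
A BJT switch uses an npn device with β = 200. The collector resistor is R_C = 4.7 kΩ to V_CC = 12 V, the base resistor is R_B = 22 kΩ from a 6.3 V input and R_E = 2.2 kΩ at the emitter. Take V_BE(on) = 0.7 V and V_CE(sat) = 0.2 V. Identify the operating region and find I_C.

Assume active: I_B = (6.3 − 0.7)/(22 + 201×2.2) = 0.0121 mA, I_C = β·I_B = 2.41 mA.
Then V_CE = 12 − 2.41×4.7 − 2.42×2.2 = -4.67 V < 0.2 V — the active assumption fails.
Re-solve with V_CE = 0.2 V. KCL at the emitter: V_E/R_E = (V_BB−0.7−V_E)/R_B + (V_CC−0.2−V_E)/R_C, giving V_E = 3.88 V.
I_C = (V_CC − 0.2 − V_E)/R_C = (11.8 − 3.88)/4.7 = 1.69 mA.
Check: I_B = (5.6 − 3.88)/22 = 0.0782 mA, and β·I_B = 15.6 mA > I_C, confirming saturation.

saturation; I_C ≈ 1.7 mA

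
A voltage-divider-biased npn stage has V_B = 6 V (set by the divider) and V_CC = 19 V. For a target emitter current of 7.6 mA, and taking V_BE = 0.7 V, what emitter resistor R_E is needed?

R_E ≈ 0.7 kΩ

V_E = V_B − V_BE = 6 − 0.7 = 5.3 V.
R_E = V_E / I_E = 5.3 / 7.6 = 0.697 kΩ.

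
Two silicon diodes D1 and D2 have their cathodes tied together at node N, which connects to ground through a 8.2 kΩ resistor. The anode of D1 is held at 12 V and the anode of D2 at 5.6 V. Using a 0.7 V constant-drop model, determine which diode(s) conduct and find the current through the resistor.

Only D1 conducts; I_R ≈ 1.4 mA

Assume both conduct. Then node N would need to be at both 12−0.7 = 11.3 V and 5.6−0.7 = 4.9 V, which is impossible.
Assume only D1 conducts: V_N = 12 − 0.7 = 11.3 V, so I_R = 11.3/8.2 = 1.38 mA.
Check D2: its anode-to-cathode voltage is 5.6 − 11.3 = -5.7 V < 0.7 V, so it is off. The assumption is consistent.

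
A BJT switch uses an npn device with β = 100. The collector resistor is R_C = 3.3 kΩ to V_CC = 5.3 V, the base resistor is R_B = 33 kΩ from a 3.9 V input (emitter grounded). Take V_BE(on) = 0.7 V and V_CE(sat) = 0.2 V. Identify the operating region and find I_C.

Assume active: I_B = (3.9 − 0.7)/33 = 0.097 mA, giving I_C = β·I_B = 9.7 mA.
But then V_CE = 5.3 − 9.7×3.3 = -26.7 V < V_CE(sat) = 0.2 V — impossible in the active region.
So the transistor is saturated. With V_CE = 0.2 V, I_C = (V_CC − 0.2)/R_C = 5.1/3.3 = 1.55 mA.
Check: β·I_B = 9.7 mA > I_C = 1.55 mA, confirming saturation.

saturation; I_C ≈ 1.5 mA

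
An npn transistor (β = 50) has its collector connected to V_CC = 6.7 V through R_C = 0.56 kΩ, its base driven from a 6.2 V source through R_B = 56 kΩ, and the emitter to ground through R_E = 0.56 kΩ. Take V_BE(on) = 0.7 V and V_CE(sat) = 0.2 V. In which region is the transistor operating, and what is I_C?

active; I_C ≈ 3.3 mA

Assume active. Base-emitter loop: I_B = (V_BB − V_BE)/(R_B + (β+1)R_E) = (6.2 − 0.7)/(56 + 51×0.56) = 0.065 mA.
I_C = β·I_B = 50×0.065 = 3.25 mA.
V_CE = V_CC − I_C·R_C − I_E·R_E = 6.7 − 3.25×0.56 − 3.32×0.56 = 3.02 V > V_CE(sat), so the active-region assumption holds.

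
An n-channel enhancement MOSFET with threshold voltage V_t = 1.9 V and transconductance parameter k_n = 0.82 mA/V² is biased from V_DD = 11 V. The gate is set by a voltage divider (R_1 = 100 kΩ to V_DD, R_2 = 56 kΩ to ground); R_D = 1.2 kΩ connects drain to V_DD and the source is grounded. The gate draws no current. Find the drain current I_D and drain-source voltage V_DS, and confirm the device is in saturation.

I_D ≈ 1.7 mA, V_DS ≈ 8.9 V

V_G = V_DD·R_2/(R_1+R_2) = 11×56/156 = 3.95 V. With the source grounded, V_GS = V_G = 3.95 V.
Assume saturation: I_D = (k_n/2)(V_GS − V_t)² = (0.82/2)×(3.95 − 1.9)² = 0.41×2.05² = 1.72 mA.
V_DS = V_DD − I_D·R_D = 11 − 1.72×1.2 = 8.93 V.
Saturation requires V_DS ≥ V_GS − V_t = 2.05 V; 8.93 ≥ 2.05 ✓.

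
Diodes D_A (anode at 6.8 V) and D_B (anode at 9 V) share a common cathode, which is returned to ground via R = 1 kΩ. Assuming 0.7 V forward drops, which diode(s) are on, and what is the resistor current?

Assume both conduct. Then node N would need to be at both 6.8−0.7 = 6.1 V and 9−0.7 = 8.3 V, which is impossible.
Assume only D_B conducts: V_N = 9 − 0.7 = 8.3 V, so I_R = 8.3/1 = 8.3 mA.
Check D_A: its anode-to-cathode voltage is 6.8 − 8.3 = -1.5 V < 0.7 V, so it is off. The assumption is consistent.

Only D_B conducts; I_R ≈ 8.3 mA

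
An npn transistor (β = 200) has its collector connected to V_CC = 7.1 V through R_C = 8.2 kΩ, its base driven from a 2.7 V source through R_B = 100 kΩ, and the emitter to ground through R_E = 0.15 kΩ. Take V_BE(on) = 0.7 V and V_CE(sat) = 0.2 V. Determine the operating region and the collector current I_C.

saturation; I_C ≈ 0.83 mA

Assume active: I_B = (2.7 − 0.7)/(100 + 201×0.15) = 0.0154 mA, I_C = β·I_B = 3.07 mA.
Then V_CE = 7.1 − 3.07×8.2 − 3.09×0.15 = -18.6 V < 0.2 V — the active assumption fails.
Re-solve with V_CE = 0.2 V. KCL at the emitter: V_E/R_E = (V_BB−0.7−V_E)/R_B + (V_CC−0.2−V_E)/R_C, giving V_E = 0.127 V.
I_C = (V_CC − 0.2 − V_E)/R_C = (6.9 − 0.127)/8.2 = 0.826 mA.
Check: I_B = (2 − 0.127)/100 = 0.0187 mA, and β·I_B = 3.75 mA > I_C, confirming saturation.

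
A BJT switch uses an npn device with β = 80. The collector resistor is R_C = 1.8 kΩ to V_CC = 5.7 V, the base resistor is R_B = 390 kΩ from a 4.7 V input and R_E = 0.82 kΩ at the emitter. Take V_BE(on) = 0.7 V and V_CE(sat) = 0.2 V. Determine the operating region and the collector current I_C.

Assume active. Base-emitter loop: I_B = (V_BB − V_BE)/(R_B + (β+1)R_E) = (4.7 − 0.7)/(390 + 81×0.82) = 0.00876 mA.
I_C = β·I_B = 80×0.00876 = 0.701 mA.
V_CE = V_CC − I_C·R_C − I_E·R_E = 5.7 − 0.701×1.8 − 0.71×0.82 = 3.86 V > V_CE(sat), so the active-region assumption holds.

active; I_C ≈ 0.7 mA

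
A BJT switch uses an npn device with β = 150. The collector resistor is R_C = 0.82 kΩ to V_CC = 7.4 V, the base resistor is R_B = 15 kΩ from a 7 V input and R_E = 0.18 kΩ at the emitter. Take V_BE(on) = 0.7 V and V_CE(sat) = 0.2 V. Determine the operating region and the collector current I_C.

Assume active: I_B = (7 − 0.7)/(15 + 151×0.18) = 0.149 mA, I_C = β·I_B = 22.4 mA.
Then V_CE = 7.4 − 22.4×0.82 − 22.6×0.18 = -15 V < 0.2 V — the active assumption fails.
Re-solve with V_CE = 0.2 V. KCL at the emitter: V_E/R_E = (V_BB−0.7−V_E)/R_B + (V_CC−0.2−V_E)/R_C, giving V_E = 1.34 V.
I_C = (V_CC − 0.2 − V_E)/R_C = (7.2 − 1.34)/0.82 = 7.14 mA.
Check: I_B = (6.3 − 1.34)/15 = 0.33 mA, and β·I_B = 49.6 mA > I_C, confirming saturation.

saturation; I_C ≈ 7.1 mA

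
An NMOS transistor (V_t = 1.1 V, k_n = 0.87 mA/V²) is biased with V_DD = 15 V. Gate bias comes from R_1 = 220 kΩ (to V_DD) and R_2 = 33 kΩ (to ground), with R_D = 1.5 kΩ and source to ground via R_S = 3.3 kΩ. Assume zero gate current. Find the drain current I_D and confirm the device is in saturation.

I_D ≈ 0.11 mA

V_G = V_DD·R_2/(R_1+R_2) = 15×33/253 = 1.96 V.
Assume saturation: I_D = (k_n/2)(V_GS − V_t)² with V_GS = V_G − I_D·R_S = 1.96 − 3.3·I_D.
Substituting gives 4.74·I_D² − 3.46·I_D + 0.319 = 0, with roots I_D = 0.108 or 0.622 mA.
The root I_D = 0.622 mA gives V_GS = -0.0957 V ≤ V_t, so take I_D = 0.108 mA.
Then V_GS = 1.6 V and V_DS = V_DD − I_D(R_D+R_S) = 15 − 0.108×4.8 = 14.5 V.
Saturation requires V_DS ≥ V_GS − V_t = 0.499 V; 14.5 ≥ 0.499 ✓.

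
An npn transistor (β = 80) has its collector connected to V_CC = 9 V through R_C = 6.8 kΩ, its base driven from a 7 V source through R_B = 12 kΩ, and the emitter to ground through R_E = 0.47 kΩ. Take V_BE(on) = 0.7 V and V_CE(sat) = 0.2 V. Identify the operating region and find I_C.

Assume active: I_B = (7 − 0.7)/(12 + 81×0.47) = 0.126 mA, I_C = β·I_B = 10.1 mA.
Then V_CE = 9 − 10.1×6.8 − 10.2×0.47 = -64.2 V < 0.2 V — the active assumption fails.
Re-solve with V_CE = 0.2 V. KCL at the emitter: V_E/R_E = (V_BB−0.7−V_E)/R_B + (V_CC−0.2−V_E)/R_C, giving V_E = 0.771 V.
I_C = (V_CC − 0.2 − V_E)/R_C = (8.8 − 0.771)/6.8 = 1.18 mA.
Check: I_B = (6.3 − 0.771)/12 = 0.461 mA, and β·I_B = 36.9 mA > I_C, confirming saturation.

saturation; I_C ≈ 1.2 mA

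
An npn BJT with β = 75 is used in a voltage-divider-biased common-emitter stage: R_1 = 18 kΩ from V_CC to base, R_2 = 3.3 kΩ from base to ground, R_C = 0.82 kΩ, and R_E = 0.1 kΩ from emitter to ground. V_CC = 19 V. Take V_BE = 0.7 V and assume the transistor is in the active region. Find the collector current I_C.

I_C ≈ 16 mA

Thevenize the base divider: V_Th = V_CC·R_2/(R_1+R_2) = 19×3.3/21.3 = 2.94 V, R_Th = R_1‖R_2 = 2.79 kΩ.
Base-emitter loop: V_Th = I_B·R_Th + V_BE + (β+1)I_B·R_E, so I_B = (2.94 − 0.7) / (2.79 + 76×0.1) = 0.216 mA.
I_C = β·I_B = 75×0.216 = 16.2 mA, and I_E = (β+1)I_B = 16.4 mA.
V_CE = V_CC − I_C·R_C − I_E·R_E = 19 − 16.2×0.82 − 16.4×0.1 = 4.08 V.
V_CE = 4.08 V > 0.2 V confirms active-region operation.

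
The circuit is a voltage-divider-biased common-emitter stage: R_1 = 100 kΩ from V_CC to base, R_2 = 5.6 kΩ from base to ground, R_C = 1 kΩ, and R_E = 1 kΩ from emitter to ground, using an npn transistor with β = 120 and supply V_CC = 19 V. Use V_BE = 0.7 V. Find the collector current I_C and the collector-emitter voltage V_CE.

Thevenize the base divider: V_Th = V_CC·R_2/(R_1+R_2) = 19×5.6/106 = 1.01 V, R_Th = R_1‖R_2 = 5.3 kΩ.
Base-emitter loop: V_Th = I_B·R_Th + V_BE + (β+1)I_B·R_E, so I_B = (1.01 − 0.7) / (5.3 + 121×1) = 0.00244 mA.
I_C = β·I_B = 120×0.00244 = 0.292 mA, and I_E = (β+1)I_B = 0.295 mA.
V_CE = V_CC − I_C·R_C − I_E·R_E = 19 − 0.292×1 − 0.295×1 = 18.4 V.
V_CE = 18.4 V > 0.2 V confirms active-region operation.

I_C ≈ 0.29 mA, V_CE ≈ 18 V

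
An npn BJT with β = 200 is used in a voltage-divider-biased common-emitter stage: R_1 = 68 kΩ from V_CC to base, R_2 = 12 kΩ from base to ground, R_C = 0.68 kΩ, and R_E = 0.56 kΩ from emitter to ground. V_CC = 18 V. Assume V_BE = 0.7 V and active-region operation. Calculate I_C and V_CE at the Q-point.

I_C ≈ 3.3 mA, V_CE ≈ 14 V

Thevenize the base divider: V_Th = V_CC·R_2/(R_1+R_2) = 18×12/80 = 2.7 V, R_Th = R_1‖R_2 = 10.2 kΩ.
Base-emitter loop: V_Th = I_B·R_Th + V_BE + (β+1)I_B·R_E, so I_B = (2.7 − 0.7) / (10.2 + 201×0.56) = 0.0163 mA.
I_C = β·I_B = 200×0.0163 = 3.26 mA, and I_E = (β+1)I_B = 3.27 mA.
V_CE = V_CC − I_C·R_C − I_E·R_E = 18 − 3.26×0.68 − 3.27×0.56 = 14 V.
V_CE = 14 V > 0.2 V confirms active-region operation.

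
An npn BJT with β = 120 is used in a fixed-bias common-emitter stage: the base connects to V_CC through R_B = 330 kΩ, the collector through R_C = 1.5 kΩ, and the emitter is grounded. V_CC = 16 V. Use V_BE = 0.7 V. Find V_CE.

V_CE ≈ 7.7 V

Base loop: V_CC = I_B·R_B + V_BE, so I_B = (16 − 0.7)/330 kΩ = 0.0464 mA.
In the active region I_C = β·I_B = 120 × 0.0464 = 5.56 mA.
Collector loop: V_CE = V_CC − I_C·R_C = 16 − 5.56×1.5 = 7.65 V.
Since V_CE = 7.65 V > V_CE(sat) ≈ 0.2 V, the transistor is in the active region as assumed.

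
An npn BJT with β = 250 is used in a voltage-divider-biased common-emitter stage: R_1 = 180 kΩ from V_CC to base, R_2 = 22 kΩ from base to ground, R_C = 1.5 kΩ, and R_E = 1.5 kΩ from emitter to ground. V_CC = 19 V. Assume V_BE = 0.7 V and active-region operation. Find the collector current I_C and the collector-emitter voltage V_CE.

Thevenize the base divider: V_Th = V_CC·R_2/(R_1+R_2) = 19×22/202 = 2.07 V, R_Th = R_1‖R_2 = 19.6 kΩ.
Base-emitter loop: V_Th = I_B·R_Th + V_BE + (β+1)I_B·R_E, so I_B = (2.07 − 0.7) / (19.6 + 251×1.5) = 0.00346 mA.
I_C = β·I_B = 250×0.00346 = 0.864 mA, and I_E = (β+1)I_B = 0.868 mA.
V_CE = V_CC − I_C·R_C − I_E·R_E = 19 − 0.864×1.5 − 0.868×1.5 = 16.4 V.
V_CE = 16.4 V > 0.2 V confirms active-region operation.

I_C ≈ 0.86 mA, V_CE ≈ 16 V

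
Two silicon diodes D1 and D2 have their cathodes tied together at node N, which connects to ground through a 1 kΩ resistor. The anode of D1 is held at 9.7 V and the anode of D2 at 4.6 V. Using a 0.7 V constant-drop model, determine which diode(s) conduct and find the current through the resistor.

Only D1 conducts; I_R ≈ 9 mA

Assume both conduct. Then node N would need to be at both 9.7−0.7 = 9 V and 4.6−0.7 = 3.9 V, which is impossible.
Assume only D1 conducts: V_N = 9.7 − 0.7 = 9 V, so I_R = 9/1 = 9 mA.
Check D2: its anode-to-cathode voltage is 4.6 − 9 = -4.4 V < 0.7 V, so it is off. The assumption is consistent.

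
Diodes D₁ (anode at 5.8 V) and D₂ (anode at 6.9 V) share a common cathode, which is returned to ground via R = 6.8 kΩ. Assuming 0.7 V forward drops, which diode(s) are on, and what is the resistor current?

Assume both conduct. Then node N would need to be at both 5.8−0.7 = 5.1 V and 6.9−0.7 = 6.2 V, which is impossible.
Assume only D₂ conducts: V_N = 6.9 − 0.7 = 6.2 V, so I_R = 6.2/6.8 = 0.912 mA.
Check D₁: its anode-to-cathode voltage is 5.8 − 6.2 = -0.4 V < 0.7 V, so it is off. The assumption is consistent.

Only D₂ conducts; I_R ≈ 0.91 mA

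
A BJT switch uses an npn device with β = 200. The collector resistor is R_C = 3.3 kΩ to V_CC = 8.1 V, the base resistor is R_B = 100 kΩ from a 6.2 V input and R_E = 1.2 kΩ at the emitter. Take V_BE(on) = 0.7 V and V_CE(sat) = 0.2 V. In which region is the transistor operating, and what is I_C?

Assume active: I_B = (6.2 − 0.7)/(100 + 201×1.2) = 0.0161 mA, I_C = β·I_B = 3.22 mA.
Then V_CE = 8.1 − 3.22×3.3 − 3.24×1.2 = -6.43 V < 0.2 V — the active assumption fails.
Re-solve with V_CE = 0.2 V. KCL at the emitter: V_E/R_E = (V_BB−0.7−V_E)/R_B + (V_CC−0.2−V_E)/R_C, giving V_E = 2.14 V.
I_C = (V_CC − 0.2 − V_E)/R_C = (7.9 − 2.14)/3.3 = 1.75 mA.
Check: I_B = (5.5 − 2.14)/100 = 0.0336 mA, and β·I_B = 6.73 mA > I_C, confirming saturation.

saturation; I_C ≈ 1.7 mA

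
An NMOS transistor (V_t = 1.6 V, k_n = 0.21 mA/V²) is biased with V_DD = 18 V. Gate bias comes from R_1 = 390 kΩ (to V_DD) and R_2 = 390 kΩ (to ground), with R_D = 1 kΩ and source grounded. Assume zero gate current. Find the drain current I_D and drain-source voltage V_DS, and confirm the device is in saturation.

I_D ≈ 5.7 mA, V_DS ≈ 12 V

V_G = V_DD·R_2/(R_1+R_2) = 18×390/780 = 9 V. With the source grounded, V_GS = V_G = 9 V.
Assume saturation: I_D = (k_n/2)(V_GS − V_t)² = (0.21/2)×(9 − 1.6)² = 0.105×7.4² = 5.75 mA.
V_DS = V_DD − I_D·R_D = 18 − 5.75×1 = 12.3 V.
Saturation requires V_DS ≥ V_GS − V_t = 7.4 V; 12.3 ≥ 7.4 ✓.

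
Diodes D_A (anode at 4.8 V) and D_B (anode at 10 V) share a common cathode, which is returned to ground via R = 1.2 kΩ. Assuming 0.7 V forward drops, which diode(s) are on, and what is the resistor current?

Assume both conduct. Then node N would need to be at both 4.8−0.7 = 4.1 V and 10−0.7 = 9.3 V, which is impossible.
Assume only D_B conducts: V_N = 10 − 0.7 = 9.3 V, so I_R = 9.3/1.2 = 7.75 mA.
Check D_A: its anode-to-cathode voltage is 4.8 − 9.3 = -4.5 V < 0.7 V, so it is off. The assumption is consistent.

Only D_B conducts; I_R ≈ 7.8 mA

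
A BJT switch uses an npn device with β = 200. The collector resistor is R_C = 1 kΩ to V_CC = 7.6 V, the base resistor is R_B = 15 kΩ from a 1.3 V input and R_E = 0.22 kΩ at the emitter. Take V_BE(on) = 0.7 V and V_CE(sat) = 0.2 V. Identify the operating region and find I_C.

Assume active. Base-emitter loop: I_B = (V_BB − V_BE)/(R_B + (β+1)R_E) = (1.3 − 0.7)/(15 + 201×0.22) = 0.0101 mA.
I_C = β·I_B = 200×0.0101 = 2.03 mA.
V_CE = V_CC − I_C·R_C − I_E·R_E = 7.6 − 2.03×1 − 2.04×0.22 = 5.13 V > V_CE(sat), so the active-region assumption holds.

active; I_C ≈ 2 mA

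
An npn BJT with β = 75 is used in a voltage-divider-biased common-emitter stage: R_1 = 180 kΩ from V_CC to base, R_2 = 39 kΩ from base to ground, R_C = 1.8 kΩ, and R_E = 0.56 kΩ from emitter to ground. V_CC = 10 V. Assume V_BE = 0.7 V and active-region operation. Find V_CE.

V_CE ≈ 7.4 V

Thevenize the base divider: V_Th = V_CC·R_2/(R_1+R_2) = 10×39/219 = 1.78 V, R_Th = R_1‖R_2 = 32.1 kΩ.
Base-emitter loop: V_Th = I_B·R_Th + V_BE + (β+1)I_B·R_E, so I_B = (1.78 − 0.7) / (32.1 + 76×0.56) = 0.0145 mA.
I_C = β·I_B = 75×0.0145 = 1.09 mA, and I_E = (β+1)I_B = 1.1 mA.
V_CE = V_CC − I_C·R_C − I_E·R_E = 10 − 1.09×1.8 − 1.1×0.56 = 7.43 V.
V_CE = 7.43 V > 0.2 V confirms active-region operation.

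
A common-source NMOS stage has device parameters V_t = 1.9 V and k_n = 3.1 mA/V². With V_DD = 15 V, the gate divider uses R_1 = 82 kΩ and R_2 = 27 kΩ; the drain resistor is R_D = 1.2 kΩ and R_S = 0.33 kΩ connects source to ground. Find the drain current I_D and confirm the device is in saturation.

V_G = V_DD·R_2/(R_1+R_2) = 15×27/109 = 3.72 V.
Assume saturation: I_D = (k_n/2)(V_GS − V_t)² with V_GS = V_G − I_D·R_S = 3.72 − 0.33·I_D.
Substituting gives 0.169·I_D² − 2.86·I_D + 5.11 = 0, with roots I_D = 2.03 or 14.9 mA.
The root I_D = 14.9 mA gives V_GS = -1.2 V ≤ V_t, so take I_D = 2.03 mA.
Then V_GS = 3.05 V and V_DS = V_DD − I_D(R_D+R_S) = 15 − 2.03×1.53 = 11.9 V.
Saturation requires V_DS ≥ V_GS − V_t = 1.15 V; 11.9 ≥ 1.15 ✓.

I_D ≈ 2 mA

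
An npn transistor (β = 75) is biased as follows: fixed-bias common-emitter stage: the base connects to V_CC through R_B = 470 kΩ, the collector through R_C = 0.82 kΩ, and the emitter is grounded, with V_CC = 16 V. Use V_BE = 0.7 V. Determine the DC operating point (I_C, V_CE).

Base loop: V_CC = I_B·R_B + V_BE, so I_B = (16 − 0.7)/470 kΩ = 0.0326 mA.
In the active region I_C = β·I_B = 75 × 0.0326 = 2.44 mA.
Collector loop: V_CE = V_CC − I_C·R_C = 16 − 2.44×0.82 = 14 V.
Since V_CE = 14 V > V_CE(sat) ≈ 0.2 V, the transistor is in the active region as assumed.

I_C ≈ 2.4 mA, V_CE ≈ 14 V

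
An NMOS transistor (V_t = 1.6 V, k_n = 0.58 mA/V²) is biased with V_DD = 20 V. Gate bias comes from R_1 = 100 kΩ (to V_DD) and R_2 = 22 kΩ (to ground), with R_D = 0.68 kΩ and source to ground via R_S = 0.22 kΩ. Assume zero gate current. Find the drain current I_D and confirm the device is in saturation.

V_G = V_DD·R_2/(R_1+R_2) = 20×22/122 = 3.61 V.
Assume saturation: I_D = (k_n/2)(V_GS − V_t)² with V_GS = V_G − I_D·R_S = 3.61 − 0.22·I_D.
Substituting gives 0.014·I_D² − 1.26·I_D + 1.17 = 0, with roots I_D = 0.939 or 88.5 mA.
The root I_D = 88.5 mA gives V_GS = -15.9 V ≤ V_t, so take I_D = 0.939 mA.
Then V_GS = 3.4 V and V_DS = V_DD − I_D(R_D+R_S) = 20 − 0.939×0.9 = 19.2 V.
Saturation requires V_DS ≥ V_GS − V_t = 1.8 V; 19.2 ≥ 1.8 ✓.

I_D ≈ 0.94 mA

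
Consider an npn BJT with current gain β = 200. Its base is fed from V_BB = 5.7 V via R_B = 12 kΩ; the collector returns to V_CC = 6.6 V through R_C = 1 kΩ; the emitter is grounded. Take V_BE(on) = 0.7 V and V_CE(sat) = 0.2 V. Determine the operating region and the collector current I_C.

saturation; I_C ≈ 6.4 mA

Assume active: I_B = (5.7 − 0.7)/12 = 0.417 mA, giving I_C = β·I_B = 83.3 mA.
But then V_CE = 6.6 − 83.3×1 = -76.7 V < V_CE(sat) = 0.2 V — impossible in the active region.
So the transistor is saturated. With V_CE = 0.2 V, I_C = (V_CC − 0.2)/R_C = 6.4/1 = 6.4 mA.
Check: β·I_B = 83.3 mA > I_C = 6.4 mA, confirming saturation.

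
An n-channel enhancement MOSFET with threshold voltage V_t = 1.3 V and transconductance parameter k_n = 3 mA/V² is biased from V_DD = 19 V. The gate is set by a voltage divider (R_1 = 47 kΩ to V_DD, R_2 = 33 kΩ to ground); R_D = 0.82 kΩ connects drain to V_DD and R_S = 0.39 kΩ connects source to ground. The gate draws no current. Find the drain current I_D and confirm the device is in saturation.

V_G = V_DD·R_2/(R_1+R_2) = 19×33/80 = 7.84 V.
Assume saturation: I_D = (k_n/2)(V_GS − V_t)² with V_GS = V_G − I_D·R_S = 7.84 − 0.39·I_D.
Substituting gives 0.228·I_D² − 8.65·I_D + 64.1 = 0, with roots I_D = 10.1 or 27.8 mA.
The root I_D = 27.8 mA gives V_GS = -3.01 V ≤ V_t, so take I_D = 10.1 mA.
Then V_GS = 3.9 V and V_DS = V_DD − I_D(R_D+R_S) = 19 − 10.1×1.21 = 6.77 V.
Saturation requires V_DS ≥ V_GS − V_t = 2.6 V; 6.77 ≥ 2.6 ✓.

I_D ≈ 10 mA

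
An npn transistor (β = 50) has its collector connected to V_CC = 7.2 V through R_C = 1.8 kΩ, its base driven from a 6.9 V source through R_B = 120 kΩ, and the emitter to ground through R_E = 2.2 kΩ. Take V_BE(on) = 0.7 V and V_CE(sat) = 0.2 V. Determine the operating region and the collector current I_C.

Assume active. Base-emitter loop: I_B = (V_BB − V_BE)/(R_B + (β+1)R_E) = (6.9 − 0.7)/(120 + 51×2.2) = 0.0267 mA.
I_C = β·I_B = 50×0.0267 = 1.34 mA.
V_CE = V_CC − I_C·R_C − I_E·R_E = 7.2 − 1.34×1.8 − 1.36×2.2 = 1.8 V > V_CE(sat), so the active-region assumption holds.

active; I_C ≈ 1.3 mA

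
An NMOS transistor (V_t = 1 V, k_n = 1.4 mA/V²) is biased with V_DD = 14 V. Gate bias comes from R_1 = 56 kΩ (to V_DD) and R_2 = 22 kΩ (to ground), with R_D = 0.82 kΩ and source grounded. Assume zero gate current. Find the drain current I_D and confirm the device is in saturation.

V_G = V_DD·R_2/(R_1+R_2) = 14×22/78 = 3.95 V. With the source grounded, V_GS = V_G = 3.95 V.
Assume saturation: I_D = (k_n/2)(V_GS − V_t)² = (1.4/2)×(3.95 − 1)² = 0.7×2.95² = 6.09 mA.
V_DS = V_DD − I_D·R_D = 14 − 6.09×0.82 = 9.01 V.
Saturation requires V_DS ≥ V_GS − V_t = 2.95 V; 9.01 ≥ 2.95 ✓.

I_D ≈ 6.1 mA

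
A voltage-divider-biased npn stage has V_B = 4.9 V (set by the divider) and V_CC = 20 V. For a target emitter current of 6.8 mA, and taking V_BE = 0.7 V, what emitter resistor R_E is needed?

R_E ≈ 0.62 kΩ

V_E = V_B − V_BE = 4.9 − 0.7 = 4.2 V.
R_E = V_E / I_E = 4.2 / 6.8 = 0.618 kΩ.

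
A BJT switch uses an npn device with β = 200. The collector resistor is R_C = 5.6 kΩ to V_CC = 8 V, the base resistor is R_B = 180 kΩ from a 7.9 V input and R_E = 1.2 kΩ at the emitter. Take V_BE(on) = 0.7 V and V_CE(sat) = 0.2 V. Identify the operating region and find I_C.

saturation; I_C ≈ 1.1 mA

Assume active: I_B = (7.9 − 0.7)/(180 + 201×1.2) = 0.0171 mA, I_C = β·I_B = 3.42 mA.
Then V_CE = 8 − 3.42×5.6 − 3.44×1.2 = -15.3 V < 0.2 V — the active assumption fails.
Re-solve with V_CE = 0.2 V. KCL at the emitter: V_E/R_E = (V_BB−0.7−V_E)/R_B + (V_CC−0.2−V_E)/R_C, giving V_E = 1.41 V.
I_C = (V_CC − 0.2 − V_E)/R_C = (7.8 − 1.41)/5.6 = 1.14 mA.
Check: I_B = (7.2 − 1.41)/180 = 0.0322 mA, and β·I_B = 6.44 mA > I_C, confirming saturation.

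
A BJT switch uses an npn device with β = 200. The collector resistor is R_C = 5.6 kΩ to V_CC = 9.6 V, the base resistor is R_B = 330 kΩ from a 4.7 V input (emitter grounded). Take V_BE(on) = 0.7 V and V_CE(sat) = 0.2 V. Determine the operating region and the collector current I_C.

saturation; I_C ≈ 1.7 mA

Assume active: I_B = (4.7 − 0.7)/330 = 0.0121 mA, giving I_C = β·I_B = 2.42 mA.
But then V_CE = 9.6 − 2.42×5.6 = -3.98 V < V_CE(sat) = 0.2 V — impossible in the active region.
So the transistor is saturated. With V_CE = 0.2 V, I_C = (V_CC − 0.2)/R_C = 9.4/5.6 = 1.68 mA.
Check: β·I_B = 2.42 mA > I_C = 1.68 mA, confirming saturation.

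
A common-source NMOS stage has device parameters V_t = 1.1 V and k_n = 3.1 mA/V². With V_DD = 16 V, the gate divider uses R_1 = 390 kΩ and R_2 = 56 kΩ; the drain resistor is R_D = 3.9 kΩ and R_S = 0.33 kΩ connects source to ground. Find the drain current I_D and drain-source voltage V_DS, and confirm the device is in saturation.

I_D ≈ 0.71 mA, V_DS ≈ 13 V

V_G = V_DD·R_2/(R_1+R_2) = 16×56/446 = 2.01 V.
Assume saturation: I_D = (k_n/2)(V_GS − V_t)² with V_GS = V_G − I_D·R_S = 2.01 − 0.33·I_D.
Substituting gives 0.169·I_D² − 1.93·I_D + 1.28 = 0, with roots I_D = 0.707 or 10.7 mA.
The root I_D = 10.7 mA gives V_GS = -1.53 V ≤ V_t, so take I_D = 0.707 mA.
Then V_GS = 1.78 V and V_DS = V_DD − I_D(R_D+R_S) = 16 − 0.707×4.23 = 13 V.
Saturation requires V_DS ≥ V_GS − V_t = 0.676 V; 13 ≥ 0.676 ✓.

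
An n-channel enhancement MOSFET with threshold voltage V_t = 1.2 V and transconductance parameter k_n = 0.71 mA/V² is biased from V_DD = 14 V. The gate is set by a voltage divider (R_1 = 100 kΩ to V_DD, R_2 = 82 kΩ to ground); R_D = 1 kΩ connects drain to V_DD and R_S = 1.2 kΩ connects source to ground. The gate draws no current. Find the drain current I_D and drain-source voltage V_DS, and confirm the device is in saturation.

V_G = V_DD·R_2/(R_1+R_2) = 14×82/182 = 6.31 V.
Assume saturation: I_D = (k_n/2)(V_GS − V_t)² with V_GS = V_G − I_D·R_S = 6.31 − 1.2·I_D.
Substituting gives 0.511·I_D² − 5.35·I_D + 9.26 = 0, with roots I_D = 2.19 or 8.28 mA.
The root I_D = 8.28 mA gives V_GS = -3.63 V ≤ V_t, so take I_D = 2.19 mA.
Then V_GS = 3.68 V and V_DS = V_DD − I_D(R_D+R_S) = 14 − 2.19×2.2 = 9.19 V.
Saturation requires V_DS ≥ V_GS − V_t = 2.48 V; 9.19 ≥ 2.48 ✓.

I_D ≈ 2.2 mA, V_DS ≈ 9.2 V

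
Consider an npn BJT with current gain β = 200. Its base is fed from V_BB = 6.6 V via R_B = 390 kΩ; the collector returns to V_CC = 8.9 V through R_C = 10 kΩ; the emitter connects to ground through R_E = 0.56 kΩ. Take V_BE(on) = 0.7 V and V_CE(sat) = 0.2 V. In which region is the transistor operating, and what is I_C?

Assume active: I_B = (6.6 − 0.7)/(390 + 201×0.56) = 0.0117 mA, I_C = β·I_B = 2.35 mA.
Then V_CE = 8.9 − 2.35×10 − 2.36×0.56 = -15.9 V < 0.2 V — the active assumption fails.
Re-solve with V_CE = 0.2 V. KCL at the emitter: V_E/R_E = (V_BB−0.7−V_E)/R_B + (V_CC−0.2−V_E)/R_C, giving V_E = 0.469 V.
I_C = (V_CC − 0.2 − V_E)/R_C = (8.7 − 0.469)/10 = 0.823 mA.
Check: I_B = (5.9 − 0.469)/390 = 0.0139 mA, and β·I_B = 2.79 mA > I_C, confirming saturation.

saturation; I_C ≈ 0.82 mA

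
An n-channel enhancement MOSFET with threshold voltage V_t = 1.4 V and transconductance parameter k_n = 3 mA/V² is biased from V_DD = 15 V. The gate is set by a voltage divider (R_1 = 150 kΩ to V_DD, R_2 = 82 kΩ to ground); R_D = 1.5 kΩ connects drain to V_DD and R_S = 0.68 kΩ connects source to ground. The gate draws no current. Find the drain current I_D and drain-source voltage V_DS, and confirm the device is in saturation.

V_G = V_DD·R_2/(R_1+R_2) = 15×82/232 = 5.3 V.
Assume saturation: I_D = (k_n/2)(V_GS − V_t)² with V_GS = V_G − I_D·R_S = 5.3 − 0.68·I_D.
Substituting gives 0.694·I_D² − 8.96·I_D + 22.8 = 0, with roots I_D = 3.49 or 9.42 mA.
The root I_D = 9.42 mA gives V_GS = -1.11 V ≤ V_t, so take I_D = 3.49 mA.
Then V_GS = 2.93 V and V_DS = V_DD − I_D(R_D+R_S) = 15 − 3.49×2.18 = 7.38 V.
Saturation requires V_DS ≥ V_GS − V_t = 1.53 V; 7.38 ≥ 1.53 ✓.

I_D ≈ 3.5 mA, V_DS ≈ 7.4 V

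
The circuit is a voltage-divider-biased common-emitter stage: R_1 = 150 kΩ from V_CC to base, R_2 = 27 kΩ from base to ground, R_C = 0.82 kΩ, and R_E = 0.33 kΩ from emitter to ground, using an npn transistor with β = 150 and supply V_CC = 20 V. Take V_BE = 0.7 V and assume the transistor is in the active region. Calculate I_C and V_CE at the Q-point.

I_C ≈ 4.8 mA, V_CE ≈ 14 V

Thevenize the base divider: V_Th = V_CC·R_2/(R_1+R_2) = 20×27/177 = 3.05 V, R_Th = R_1‖R_2 = 22.9 kΩ.
Base-emitter loop: V_Th = I_B·R_Th + V_BE + (β+1)I_B·R_E, so I_B = (3.05 − 0.7) / (22.9 + 151×0.33) = 0.0323 mA.
I_C = β·I_B = 150×0.0323 = 4.85 mA, and I_E = (β+1)I_B = 4.88 mA.
V_CE = V_CC − I_C·R_C − I_E·R_E = 20 − 4.85×0.82 − 4.88×0.33 = 14.4 V.
V_CE = 14.4 V > 0.2 V confirms active-region operation.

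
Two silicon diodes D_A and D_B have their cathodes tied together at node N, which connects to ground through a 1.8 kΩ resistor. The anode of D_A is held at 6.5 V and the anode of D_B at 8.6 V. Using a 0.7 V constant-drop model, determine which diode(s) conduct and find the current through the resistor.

Assume both conduct. Then node N would need to be at both 6.5−0.7 = 5.8 V and 8.6−0.7 = 7.9 V, which is impossible.
Assume only D_B conducts: V_N = 8.6 − 0.7 = 7.9 V, so I_R = 7.9/1.8 = 4.39 mA.
Check D_A: its anode-to-cathode voltage is 6.5 − 7.9 = -1.4 V < 0.7 V, so it is off. The assumption is consistent.

Only D_B conducts; I_R ≈ 4.4 mA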